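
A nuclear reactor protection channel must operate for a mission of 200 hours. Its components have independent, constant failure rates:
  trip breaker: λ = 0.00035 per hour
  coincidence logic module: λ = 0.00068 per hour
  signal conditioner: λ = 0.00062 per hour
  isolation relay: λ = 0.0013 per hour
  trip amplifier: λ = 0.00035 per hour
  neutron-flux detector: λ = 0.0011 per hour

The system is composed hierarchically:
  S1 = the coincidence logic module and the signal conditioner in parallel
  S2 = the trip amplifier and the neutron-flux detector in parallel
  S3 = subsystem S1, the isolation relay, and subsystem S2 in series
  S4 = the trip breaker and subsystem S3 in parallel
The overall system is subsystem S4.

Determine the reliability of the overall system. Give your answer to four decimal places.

0.9831

R(trip breaker) = exp(−0.00035 × 200) = 0.932394
R(coincidence logic module) = exp(−0.00068 × 200) = 0.872843
R(signal conditioner) = exp(−0.00062 × 200) = 0.883380
R(isolation relay) = exp(−0.0013 × 200) = 0.771052
R(trip amplifier) = exp(−0.00035 × 200) = 0.932394
R(neutron-flux detector) = exp(−0.0011 × 200) = 0.802519
Parallel (coincidence logic module and signal conditioner): 1 − (1 − 0.872843)(1 − 0.883380) = 0.985171
Parallel (trip amplifier and neutron-flux detector): 1 − (1 − 0.932394)(1 − 0.802519) = 0.986649
Series ([0.985171], isolation relay, and [0.986649]): 0.985171 × 0.771052 × 0.986649 = 0.749476
Parallel (trip breaker and [0.749476]): 1 − (1 − 0.932394)(1 − 0.749476) = 0.9831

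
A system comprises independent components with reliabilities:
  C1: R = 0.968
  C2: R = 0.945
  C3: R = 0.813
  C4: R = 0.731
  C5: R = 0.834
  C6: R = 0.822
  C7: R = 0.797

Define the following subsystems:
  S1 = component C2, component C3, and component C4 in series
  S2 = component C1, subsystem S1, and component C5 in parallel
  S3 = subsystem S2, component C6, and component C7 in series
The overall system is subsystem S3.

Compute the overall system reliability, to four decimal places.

0.6536

Series (C2, C3, and C4): 0.945000 × 0.813000 × 0.731000 = 0.561616
Parallel (C1, [0.561616], and C5): 1 − (1 − 0.968000)(1 − 0.561616)(1 − 0.834000) = 0.997671
Series ([0.997671], C6, and C7): 0.997671 × 0.822000 × 0.797000 = 0.6536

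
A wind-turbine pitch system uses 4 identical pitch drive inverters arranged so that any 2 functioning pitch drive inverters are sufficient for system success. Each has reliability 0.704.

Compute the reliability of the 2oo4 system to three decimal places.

R = Σ_{i=2}^{4} C(4,i) p^i (1−p)^{4−i} with p = 0.704
C(4,2)·0.704^2·0.296^2 = 0.26054
C(4,3)·0.704^3·0.296^1 = 0.41311
C(4,4)·0.704^4·0.296^0 = 0.24564
Sum = 0.919

0.919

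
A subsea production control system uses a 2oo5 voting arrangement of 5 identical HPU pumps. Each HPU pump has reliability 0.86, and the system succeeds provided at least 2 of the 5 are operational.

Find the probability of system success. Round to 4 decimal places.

R = Σ_{i=2}^{5} C(5,i) p^i (1−p)^{5−i} with p = 0.86
C(5,2)·0.86^2·0.14^3 = 0.020295
C(5,3)·0.86^3·0.14^2 = 0.124667
C(5,4)·0.86^4·0.14^1 = 0.382906
C(5,5)·0.86^5·0.14^0 = 0.470427
Sum = 0.9983

0.9983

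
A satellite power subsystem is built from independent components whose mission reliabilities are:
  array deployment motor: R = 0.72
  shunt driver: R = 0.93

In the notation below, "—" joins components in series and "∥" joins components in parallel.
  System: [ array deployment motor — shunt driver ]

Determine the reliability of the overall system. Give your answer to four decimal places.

0.6696

Series (array deployment motor and shunt driver): 0.720000 × 0.930000 = 0.6696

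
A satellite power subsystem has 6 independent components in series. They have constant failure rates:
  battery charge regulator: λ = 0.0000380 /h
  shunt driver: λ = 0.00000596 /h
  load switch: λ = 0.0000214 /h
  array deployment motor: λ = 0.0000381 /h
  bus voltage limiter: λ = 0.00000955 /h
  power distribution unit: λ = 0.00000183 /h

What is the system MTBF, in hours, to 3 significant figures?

Series of exponential components: λ_sys = Σ λ_i
λ_sys = 0.0000380 + 0.00000596 + 0.0000214 + 0.0000381 + 0.00000955 + 0.00000183 = 1.1484e-04 /h
MTBF = 1 / λ_sys = 8710 h

8710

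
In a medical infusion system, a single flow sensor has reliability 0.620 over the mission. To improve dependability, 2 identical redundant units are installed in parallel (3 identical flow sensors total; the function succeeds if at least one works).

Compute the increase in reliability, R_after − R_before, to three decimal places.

0.325

R_before = 0.620
R_after = 1 − (1 − 0.620)^3 = 0.945
ΔR = 0.945 − 0.620 = 0.325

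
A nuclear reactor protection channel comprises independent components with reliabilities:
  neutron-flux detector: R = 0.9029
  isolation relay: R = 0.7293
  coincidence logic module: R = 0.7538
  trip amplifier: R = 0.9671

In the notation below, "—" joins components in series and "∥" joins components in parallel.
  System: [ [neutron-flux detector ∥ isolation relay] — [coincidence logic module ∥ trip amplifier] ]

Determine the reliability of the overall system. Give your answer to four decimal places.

0.9658

Parallel (neutron-flux detector and isolation relay): 1 − (1 − 0.902900)(1 − 0.729300) = 0.973715
Parallel (coincidence logic module and trip amplifier): 1 − (1 − 0.753800)(1 − 0.967100) = 0.991900
Series ([0.973715] and [0.991900]): 0.973715 × 0.991900 = 0.9658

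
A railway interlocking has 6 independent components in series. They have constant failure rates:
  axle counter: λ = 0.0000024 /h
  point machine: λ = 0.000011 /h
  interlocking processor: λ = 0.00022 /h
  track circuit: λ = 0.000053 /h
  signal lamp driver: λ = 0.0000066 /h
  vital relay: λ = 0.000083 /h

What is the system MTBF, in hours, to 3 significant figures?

2660

Series of exponential components: λ_sys = Σ λ_i
λ_sys = 0.0000024 + 0.000011 + 0.00022 + 0.000053 + 0.0000066 + 0.000083 = 3.7600e-04 /h
MTBF = 1 / λ_sys = 2660 h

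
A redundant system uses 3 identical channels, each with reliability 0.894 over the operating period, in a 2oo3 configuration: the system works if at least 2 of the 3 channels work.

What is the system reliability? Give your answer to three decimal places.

0.969

R = Σ_{i=2}^{3} C(3,i) p^i (1−p)^{3−i} with p = 0.894
C(3,2)·0.894^2·0.106^1 = 0.25416
C(3,3)·0.894^3·0.106^0 = 0.71452
Sum = 0.969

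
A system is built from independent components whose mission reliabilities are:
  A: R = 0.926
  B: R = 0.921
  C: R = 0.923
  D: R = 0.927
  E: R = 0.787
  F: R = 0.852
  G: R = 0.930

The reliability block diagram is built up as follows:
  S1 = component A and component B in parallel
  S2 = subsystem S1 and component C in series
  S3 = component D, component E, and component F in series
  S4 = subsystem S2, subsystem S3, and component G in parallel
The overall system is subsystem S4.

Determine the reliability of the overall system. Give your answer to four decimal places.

0.9978

Parallel (A and B): 1 − (1 − 0.926000)(1 − 0.921000) = 0.994154
Series ([0.994154] and C): 0.994154 × 0.923000 = 0.917604
Series (D, E, and F): 0.927000 × 0.787000 × 0.852000 = 0.621576
Parallel ([0.917604], [0.621576], and G): 1 − (1 − 0.917604)(1 − 0.621576)(1 − 0.930000) = 0.9978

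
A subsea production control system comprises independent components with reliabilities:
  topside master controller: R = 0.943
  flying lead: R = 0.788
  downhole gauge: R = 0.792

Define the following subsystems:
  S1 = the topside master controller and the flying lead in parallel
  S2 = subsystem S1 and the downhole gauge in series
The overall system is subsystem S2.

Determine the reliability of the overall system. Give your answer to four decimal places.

Parallel (topside master controller and flying lead): 1 − (1 − 0.943000)(1 − 0.788000) = 0.987916
Series ([0.987916] and downhole gauge): 0.987916 × 0.792000 = 0.7824

0.7824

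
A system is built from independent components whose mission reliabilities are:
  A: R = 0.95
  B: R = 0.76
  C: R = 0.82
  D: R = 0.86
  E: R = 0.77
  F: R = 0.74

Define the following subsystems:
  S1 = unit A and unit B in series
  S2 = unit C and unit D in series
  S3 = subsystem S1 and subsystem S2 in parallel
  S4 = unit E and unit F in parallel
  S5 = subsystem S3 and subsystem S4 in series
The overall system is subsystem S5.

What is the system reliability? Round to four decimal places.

0.8631

Series (A and B): 0.950000 × 0.760000 = 0.722000
Series (C and D): 0.820000 × 0.860000 = 0.705200
Parallel ([0.722000] and [0.705200]): 1 − (1 − 0.722000)(1 − 0.705200) = 0.918046
Parallel (E and F): 1 − (1 − 0.770000)(1 − 0.740000) = 0.940200
Series ([0.918046] and [0.940200]): 0.918046 × 0.940200 = 0.8631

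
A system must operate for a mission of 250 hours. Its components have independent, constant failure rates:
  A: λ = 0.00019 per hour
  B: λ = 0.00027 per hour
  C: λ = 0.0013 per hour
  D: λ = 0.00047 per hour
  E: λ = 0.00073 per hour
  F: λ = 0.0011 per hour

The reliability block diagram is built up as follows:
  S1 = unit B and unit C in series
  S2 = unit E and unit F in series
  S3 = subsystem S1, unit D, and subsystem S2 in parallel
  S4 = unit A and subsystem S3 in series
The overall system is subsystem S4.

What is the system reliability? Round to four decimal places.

R(A) = exp(−0.00019 × 250) = 0.953610
R(B) = exp(−0.00027 × 250) = 0.934728
R(C) = exp(−0.0013 × 250) = 0.722527
R(D) = exp(−0.00047 × 250) = 0.889141
R(E) = exp(−0.00073 × 250) = 0.833185
R(F) = exp(−0.0011 × 250) = 0.759572
Series (B and C): 0.934728 × 0.722527 = 0.675366
Series (E and F): 0.833185 × 0.759572 = 0.632864
Parallel ([0.675366], D, and [0.632864]): 1 − (1 − 0.675366)(1 − 0.889141)(1 − 0.632864) = 0.986787
Series (A and [0.986787]): 0.953610 × 0.986787 = 0.9410

0.9410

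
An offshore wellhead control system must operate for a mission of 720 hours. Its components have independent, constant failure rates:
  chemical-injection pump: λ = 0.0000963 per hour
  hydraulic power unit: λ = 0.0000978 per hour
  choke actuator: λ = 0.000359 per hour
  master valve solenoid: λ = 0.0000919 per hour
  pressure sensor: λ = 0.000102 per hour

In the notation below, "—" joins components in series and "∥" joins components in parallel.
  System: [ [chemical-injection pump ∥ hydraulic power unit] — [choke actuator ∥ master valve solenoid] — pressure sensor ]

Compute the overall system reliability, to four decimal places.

R(chemical-injection pump) = exp(−0.0000963 × 720) = 0.933013
R(hydraulic power unit) = exp(−0.0000978 × 720) = 0.932006
R(choke actuator) = exp(−0.000359 × 720) = 0.772224
R(master valve solenoid) = exp(−0.0000919 × 720) = 0.935974
R(pressure sensor) = exp(−0.000102 × 720) = 0.929192
Parallel (chemical-injection pump and hydraulic power unit): 1 − (1 − 0.933013)(1 − 0.932006) = 0.995445
Parallel (choke actuator and master valve solenoid): 1 − (1 − 0.772224)(1 − 0.935974) = 0.985416
Series ([0.995445], [0.985416], and pressure sensor): 0.995445 × 0.985416 × 0.929192 = 0.9115

0.9115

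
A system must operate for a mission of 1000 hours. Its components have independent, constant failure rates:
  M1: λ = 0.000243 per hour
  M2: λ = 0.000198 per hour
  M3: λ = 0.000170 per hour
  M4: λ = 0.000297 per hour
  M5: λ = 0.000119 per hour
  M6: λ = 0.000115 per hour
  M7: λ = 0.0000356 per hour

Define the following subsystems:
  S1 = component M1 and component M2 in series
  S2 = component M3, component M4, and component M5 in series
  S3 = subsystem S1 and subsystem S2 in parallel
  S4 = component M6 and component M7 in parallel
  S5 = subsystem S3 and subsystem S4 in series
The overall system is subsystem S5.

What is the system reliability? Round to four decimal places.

0.8387

R(M1) = exp(−0.000243 × 1000) = 0.784272
R(M2) = exp(−0.000198 × 1000) = 0.820370
R(M3) = exp(−0.000170 × 1000) = 0.843665
R(M4) = exp(−0.000297 × 1000) = 0.743044
R(M5) = exp(−0.000119 × 1000) = 0.887808
R(M6) = exp(−0.000115 × 1000) = 0.891366
R(M7) = exp(−0.0000356 × 1000) = 0.965026
Series (M1 and M2): 0.784272 × 0.820370 = 0.643393
Series (M3, M4, and M5): 0.843665 × 0.743044 × 0.887808 = 0.556549
Parallel ([0.643393] and [0.556549]): 1 − (1 − 0.643393)(1 − 0.556549) = 0.841862
Parallel (M6 and M7): 1 − (1 − 0.891366)(1 − 0.965026) = 0.996201
Series ([0.841862] and [0.996201]): 0.841862 × 0.996201 = 0.8387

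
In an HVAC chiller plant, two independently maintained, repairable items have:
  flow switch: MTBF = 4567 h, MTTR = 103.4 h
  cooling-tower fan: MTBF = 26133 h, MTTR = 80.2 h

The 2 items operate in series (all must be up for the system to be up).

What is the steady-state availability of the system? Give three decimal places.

0.975

A(flow switch) = MTBF/(MTBF+MTTR) = 4567/(4567+103.4) = 0.977861
A(cooling-tower fan) = MTBF/(MTBF+MTTR) = 26133/(26133+80.2) = 0.996940
Series availability: 0.977861 × 0.996940 = 0.975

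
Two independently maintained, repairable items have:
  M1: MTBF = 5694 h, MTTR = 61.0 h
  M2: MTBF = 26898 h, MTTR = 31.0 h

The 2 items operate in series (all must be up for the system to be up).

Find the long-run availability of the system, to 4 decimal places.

A(M1) = MTBF/(MTBF+MTTR) = 5694/(5694+61.0) = 0.989401
A(M2) = MTBF/(MTBF+MTTR) = 26898/(26898+31.0) = 0.998849
Series availability: 0.989401 × 0.998849 = 0.9883

0.9883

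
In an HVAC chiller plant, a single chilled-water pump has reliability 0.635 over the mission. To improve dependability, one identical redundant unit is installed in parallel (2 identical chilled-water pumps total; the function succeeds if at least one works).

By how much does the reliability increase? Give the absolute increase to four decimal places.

R_before = 0.635
R_after = 1 − (1 − 0.635)^2 = 0.8668
ΔR = 0.8668 − 0.635 = 0.2318

0.2318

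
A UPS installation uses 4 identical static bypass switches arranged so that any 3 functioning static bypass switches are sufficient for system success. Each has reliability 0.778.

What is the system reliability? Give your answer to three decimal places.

R = Σ_{i=3}^{4} C(4,i) p^i (1−p)^{4−i} with p = 0.778
C(4,3)·0.778^3·0.222^1 = 0.41817
C(4,4)·0.778^4·0.222^0 = 0.36637
Sum = 0.785

0.785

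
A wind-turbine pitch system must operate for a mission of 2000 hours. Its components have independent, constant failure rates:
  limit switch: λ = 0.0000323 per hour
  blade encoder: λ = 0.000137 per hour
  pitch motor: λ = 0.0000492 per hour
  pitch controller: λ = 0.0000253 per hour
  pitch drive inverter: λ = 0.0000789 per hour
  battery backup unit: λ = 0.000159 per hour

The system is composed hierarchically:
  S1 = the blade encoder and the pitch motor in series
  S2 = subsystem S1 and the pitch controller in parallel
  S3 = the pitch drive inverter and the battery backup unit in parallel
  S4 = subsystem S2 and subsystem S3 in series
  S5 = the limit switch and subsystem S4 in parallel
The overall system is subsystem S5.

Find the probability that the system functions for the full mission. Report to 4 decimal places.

R(limit switch) = exp(−0.0000323 × 2000) = 0.937442
R(blade encoder) = exp(−0.000137 × 2000) = 0.760332
R(pitch motor) = exp(−0.0000492 × 2000) = 0.906286
R(pitch controller) = exp(−0.0000253 × 2000) = 0.950659
R(pitch drive inverter) = exp(−0.0000789 × 2000) = 0.854021
R(battery backup unit) = exp(−0.000159 × 2000) = 0.727603
Series (blade encoder and pitch motor): 0.760332 × 0.906286 = 0.689078
Parallel ([0.689078] and pitch controller): 1 − (1 − 0.689078)(1 − 0.950659) = 0.984659
Parallel (pitch drive inverter and battery backup unit): 1 − (1 − 0.854021)(1 − 0.727603) = 0.960236
Series ([0.984659] and [0.960236]): 0.984659 × 0.960236 = 0.945505
Parallel (limit switch and [0.945505]): 1 − (1 − 0.937442)(1 − 0.945505) = 0.9966

0.9966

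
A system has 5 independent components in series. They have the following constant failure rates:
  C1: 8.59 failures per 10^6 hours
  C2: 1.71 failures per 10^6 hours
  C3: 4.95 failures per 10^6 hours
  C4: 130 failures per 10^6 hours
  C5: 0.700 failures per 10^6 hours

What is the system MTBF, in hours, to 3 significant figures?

Series of exponential components: λ_sys = Σ λ_i
λ_sys = 0.00000859 + 0.00000171 + 0.00000495 + 0.000130 + 0.000000700 = 1.4595e-04 /h
MTBF = 1 / λ_sys = 6850 h

6850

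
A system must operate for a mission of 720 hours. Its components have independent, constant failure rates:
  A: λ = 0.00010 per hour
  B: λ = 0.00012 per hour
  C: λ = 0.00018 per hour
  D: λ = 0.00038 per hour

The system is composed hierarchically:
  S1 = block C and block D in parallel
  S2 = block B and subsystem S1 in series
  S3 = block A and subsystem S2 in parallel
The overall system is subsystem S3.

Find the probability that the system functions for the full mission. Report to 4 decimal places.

0.9924

R(A) = exp(−0.00010 × 720) = 0.930531
R(B) = exp(−0.00012 × 720) = 0.917227
R(C) = exp(−0.00018 × 720) = 0.878447
R(D) = exp(−0.00038 × 720) = 0.760636
Parallel (C and D): 1 − (1 − 0.878447)(1 − 0.760636) = 0.970905
Series (B and [0.970905]): 0.917227 × 0.970905 = 0.890540
Parallel (A and [0.890540]): 1 − (1 − 0.930531)(1 − 0.890540) = 0.9924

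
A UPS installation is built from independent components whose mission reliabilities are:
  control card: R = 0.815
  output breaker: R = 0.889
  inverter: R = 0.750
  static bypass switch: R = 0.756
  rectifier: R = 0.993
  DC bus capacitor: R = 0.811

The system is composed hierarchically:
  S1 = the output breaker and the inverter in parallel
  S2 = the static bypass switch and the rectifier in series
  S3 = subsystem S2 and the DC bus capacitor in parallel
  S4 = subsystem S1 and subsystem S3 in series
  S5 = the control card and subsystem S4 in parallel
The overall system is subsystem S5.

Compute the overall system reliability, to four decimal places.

Parallel (output breaker and inverter): 1 − (1 − 0.889000)(1 − 0.750000) = 0.972250
Series (static bypass switch and rectifier): 0.756000 × 0.993000 = 0.750708
Parallel ([0.750708] and DC bus capacitor): 1 − (1 − 0.750708)(1 − 0.811000) = 0.952884
Series ([0.972250] and [0.952884]): 0.972250 × 0.952884 = 0.926441
Parallel (control card and [0.926441]): 1 − (1 − 0.815000)(1 − 0.926441) = 0.9864

0.9864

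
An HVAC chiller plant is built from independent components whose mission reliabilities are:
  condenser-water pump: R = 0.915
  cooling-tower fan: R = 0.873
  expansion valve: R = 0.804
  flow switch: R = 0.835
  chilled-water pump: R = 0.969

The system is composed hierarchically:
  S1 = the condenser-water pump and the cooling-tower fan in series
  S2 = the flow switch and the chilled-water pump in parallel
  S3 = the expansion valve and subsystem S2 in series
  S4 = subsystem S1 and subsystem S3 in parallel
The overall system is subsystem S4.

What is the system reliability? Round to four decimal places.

0.9597

Series (condenser-water pump and cooling-tower fan): 0.915000 × 0.873000 = 0.798795
Parallel (flow switch and chilled-water pump): 1 − (1 − 0.835000)(1 − 0.969000) = 0.994885
Series (expansion valve and [0.994885]): 0.804000 × 0.994885 = 0.799888
Parallel ([0.798795] and [0.799888]): 1 − (1 − 0.798795)(1 − 0.799888) = 0.9597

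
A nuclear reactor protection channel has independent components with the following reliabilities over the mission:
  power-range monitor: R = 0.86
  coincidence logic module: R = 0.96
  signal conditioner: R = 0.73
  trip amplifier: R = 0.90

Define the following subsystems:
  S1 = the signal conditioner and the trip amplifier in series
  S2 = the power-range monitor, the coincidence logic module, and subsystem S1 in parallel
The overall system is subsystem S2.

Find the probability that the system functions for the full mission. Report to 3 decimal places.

Series (signal conditioner and trip amplifier): 0.73000 × 0.90000 = 0.65700
Parallel (power-range monitor, coincidence logic module, and [0.65700]): 1 − (1 − 0.86000)(1 − 0.96000)(1 − 0.65700) = 0.998

0.998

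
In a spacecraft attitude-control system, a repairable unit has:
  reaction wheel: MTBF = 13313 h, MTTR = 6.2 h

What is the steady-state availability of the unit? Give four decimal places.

A(reaction wheel) = MTBF/(MTBF+MTTR) = 13313/(13313+6.2) = 0.9995

0.9995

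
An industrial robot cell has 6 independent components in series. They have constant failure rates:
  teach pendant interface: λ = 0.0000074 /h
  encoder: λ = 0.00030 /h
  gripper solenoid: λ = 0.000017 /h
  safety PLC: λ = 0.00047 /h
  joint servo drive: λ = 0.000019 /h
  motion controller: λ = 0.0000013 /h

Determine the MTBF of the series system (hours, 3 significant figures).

1230

Series of exponential components: λ_sys = Σ λ_i
λ_sys = 0.0000074 + 0.00030 + 0.000017 + 0.00047 + 0.000019 + 0.0000013 = 8.1470e-04 /h
MTBF = 1 / λ_sys = 1230 h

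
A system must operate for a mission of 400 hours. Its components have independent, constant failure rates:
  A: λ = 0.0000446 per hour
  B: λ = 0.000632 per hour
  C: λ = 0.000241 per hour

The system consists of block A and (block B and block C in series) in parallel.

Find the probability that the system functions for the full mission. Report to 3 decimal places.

R(A) = exp(−0.0000446 × 400) = 0.98232
R(B) = exp(−0.000632 × 400) = 0.77662
R(C) = exp(−0.000241 × 400) = 0.90810
Series (B and C): 0.77662 × 0.90810 = 0.70525
Parallel (A and [0.70525]): 1 − (1 − 0.98232)(1 − 0.70525) = 0.995

0.995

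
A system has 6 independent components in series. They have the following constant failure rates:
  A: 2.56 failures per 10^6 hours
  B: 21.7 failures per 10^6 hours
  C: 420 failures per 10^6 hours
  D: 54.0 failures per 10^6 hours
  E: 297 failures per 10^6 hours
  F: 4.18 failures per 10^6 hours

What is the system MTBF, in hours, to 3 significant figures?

Series of exponential components: λ_sys = Σ λ_i
λ_sys = 0.00000256 + 0.0000217 + 0.000420 + 0.0000540 + 0.000297 + 0.00000418 = 7.9944e-04 /h
MTBF = 1 / λ_sys = 1250 h

1250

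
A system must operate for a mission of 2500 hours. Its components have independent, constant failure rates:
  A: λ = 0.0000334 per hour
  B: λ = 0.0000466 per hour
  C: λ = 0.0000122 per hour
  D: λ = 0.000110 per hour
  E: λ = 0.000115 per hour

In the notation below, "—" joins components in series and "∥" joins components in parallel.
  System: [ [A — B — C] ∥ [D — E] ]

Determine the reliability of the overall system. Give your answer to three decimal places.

R(A) = exp(−0.0000334 × 2500) = 0.91989
R(B) = exp(−0.0000466 × 2500) = 0.89003
R(C) = exp(−0.0000122 × 2500) = 0.96996
R(D) = exp(−0.000110 × 2500) = 0.75957
R(E) = exp(−0.000115 × 2500) = 0.75014
Series (A, B, and C): 0.91989 × 0.89003 × 0.96996 = 0.79414
Series (D and E): 0.75957 × 0.75014 = 0.56978
Parallel ([0.79414] and [0.56978]): 1 − (1 − 0.79414)(1 − 0.56978) = 0.911

0.911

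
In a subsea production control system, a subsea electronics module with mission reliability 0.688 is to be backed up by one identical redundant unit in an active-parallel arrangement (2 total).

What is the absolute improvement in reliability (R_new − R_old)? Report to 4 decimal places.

R_before = 0.688
R_after = 1 − (1 − 0.688)^2 = 0.9027
ΔR = 0.9027 − 0.688 = 0.2147

0.2147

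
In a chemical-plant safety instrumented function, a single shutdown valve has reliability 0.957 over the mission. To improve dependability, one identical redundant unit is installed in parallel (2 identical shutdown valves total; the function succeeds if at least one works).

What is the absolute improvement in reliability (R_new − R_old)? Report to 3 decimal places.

0.041

R_before = 0.957
R_after = 1 − (1 − 0.957)^2 = 0.998
ΔR = 0.998 − 0.957 = 0.041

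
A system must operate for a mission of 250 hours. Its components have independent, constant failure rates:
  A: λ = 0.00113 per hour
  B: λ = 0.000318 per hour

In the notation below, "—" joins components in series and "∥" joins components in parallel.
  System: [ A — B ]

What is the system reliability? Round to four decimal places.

0.6963

R(A) = exp(−0.00113 × 250) = 0.753897
R(B) = exp(−0.000318 × 250) = 0.923578
Series (A and B): 0.753897 × 0.923578 = 0.6963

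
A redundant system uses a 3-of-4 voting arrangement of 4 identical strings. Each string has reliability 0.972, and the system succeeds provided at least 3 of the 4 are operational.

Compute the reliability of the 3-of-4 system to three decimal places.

0.995

R = Σ_{i=3}^{4} C(4,i) p^i (1−p)^{4−i} with p = 0.972
C(4,3)·0.972^3·0.028^1 = 0.10285
C(4,4)·0.972^4·0.028^0 = 0.89262
Sum = 0.995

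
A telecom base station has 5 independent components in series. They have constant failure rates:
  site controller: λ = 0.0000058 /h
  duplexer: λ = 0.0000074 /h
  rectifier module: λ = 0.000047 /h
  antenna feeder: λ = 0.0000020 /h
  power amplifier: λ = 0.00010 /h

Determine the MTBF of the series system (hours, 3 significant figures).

Series of exponential components: λ_sys = Σ λ_i
λ_sys = 0.0000058 + 0.0000074 + 0.000047 + 0.0000020 + 0.00010 = 1.6220e-04 /h
MTBF = 1 / λ_sys = 6170 h

6170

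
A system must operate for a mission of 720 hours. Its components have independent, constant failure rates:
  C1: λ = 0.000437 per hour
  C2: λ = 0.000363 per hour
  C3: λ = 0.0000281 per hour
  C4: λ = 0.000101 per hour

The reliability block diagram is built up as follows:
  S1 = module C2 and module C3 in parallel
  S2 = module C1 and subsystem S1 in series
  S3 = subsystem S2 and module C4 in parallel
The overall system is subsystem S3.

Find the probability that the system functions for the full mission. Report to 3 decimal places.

0.981

R(C1) = exp(−0.000437 × 720) = 0.73005
R(C2) = exp(−0.000363 × 720) = 0.77000
R(C3) = exp(−0.0000281 × 720) = 0.97997
R(C4) = exp(−0.000101 × 720) = 0.92986
Parallel (C2 and C3): 1 − (1 − 0.77000)(1 − 0.97997) = 0.99539
Series (C1 and [0.99539]): 0.73005 × 0.99539 = 0.72668
Parallel ([0.72668] and C4): 1 − (1 − 0.72668)(1 − 0.92986) = 0.981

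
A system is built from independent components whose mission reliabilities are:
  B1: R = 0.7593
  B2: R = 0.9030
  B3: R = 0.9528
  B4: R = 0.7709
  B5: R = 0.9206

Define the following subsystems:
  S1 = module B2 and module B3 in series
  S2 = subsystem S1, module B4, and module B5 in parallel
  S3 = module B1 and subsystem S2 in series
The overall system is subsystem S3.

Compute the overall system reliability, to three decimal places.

Series (B2 and B3): 0.90300 × 0.95280 = 0.86038
Parallel ([0.86038], B4, and B5): 1 − (1 − 0.86038)(1 − 0.77090)(1 − 0.92060) = 0.99746
Series (B1 and [0.99746]): 0.75930 × 0.99746 = 0.757

0.757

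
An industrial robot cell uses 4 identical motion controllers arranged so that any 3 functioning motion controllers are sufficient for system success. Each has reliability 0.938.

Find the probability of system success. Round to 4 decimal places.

R = Σ_{i=3}^{4} C(4,i) p^i (1−p)^{4−i} with p = 0.938
C(4,3)·0.938^3·0.062^1 = 0.204673
C(4,4)·0.938^4·0.062^0 = 0.774125
Sum = 0.9788

0.9788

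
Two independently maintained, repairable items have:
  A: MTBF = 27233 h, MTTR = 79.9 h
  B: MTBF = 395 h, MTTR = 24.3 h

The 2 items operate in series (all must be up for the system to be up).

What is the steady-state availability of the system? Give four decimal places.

A(A) = MTBF/(MTBF+MTTR) = 27233/(27233+79.9) = 0.997075
A(B) = MTBF/(MTBF+MTTR) = 395/(395+24.3) = 0.942046
Series availability: 0.997075 × 0.942046 = 0.9393

0.9393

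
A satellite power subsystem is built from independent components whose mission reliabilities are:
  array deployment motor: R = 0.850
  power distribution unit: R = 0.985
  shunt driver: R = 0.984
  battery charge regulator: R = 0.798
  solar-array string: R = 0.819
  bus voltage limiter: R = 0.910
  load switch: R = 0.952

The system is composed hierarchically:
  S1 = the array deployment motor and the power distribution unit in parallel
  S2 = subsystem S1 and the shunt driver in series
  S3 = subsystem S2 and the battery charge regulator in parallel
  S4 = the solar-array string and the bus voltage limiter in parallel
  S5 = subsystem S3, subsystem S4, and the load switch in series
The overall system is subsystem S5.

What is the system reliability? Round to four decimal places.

0.9330

Parallel (array deployment motor and power distribution unit): 1 − (1 − 0.850000)(1 − 0.985000) = 0.997750
Series ([0.997750] and shunt driver): 0.997750 × 0.984000 = 0.981786
Parallel ([0.981786] and battery charge regulator): 1 − (1 − 0.981786)(1 − 0.798000) = 0.996321
Parallel (solar-array string and bus voltage limiter): 1 − (1 − 0.819000)(1 − 0.910000) = 0.983710
Series ([0.996321], [0.983710], and load switch): 0.996321 × 0.983710 × 0.952000 = 0.9330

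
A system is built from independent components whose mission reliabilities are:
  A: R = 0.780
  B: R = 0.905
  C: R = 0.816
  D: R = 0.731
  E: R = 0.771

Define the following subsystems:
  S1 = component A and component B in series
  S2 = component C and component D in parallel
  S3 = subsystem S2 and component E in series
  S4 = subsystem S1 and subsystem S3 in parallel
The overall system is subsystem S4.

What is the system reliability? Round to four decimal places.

Series (A and B): 0.780000 × 0.905000 = 0.705900
Parallel (C and D): 1 − (1 − 0.816000)(1 − 0.731000) = 0.950504
Series ([0.950504] and E): 0.950504 × 0.771000 = 0.732839
Parallel ([0.705900] and [0.732839]): 1 − (1 − 0.705900)(1 − 0.732839) = 0.9214

0.9214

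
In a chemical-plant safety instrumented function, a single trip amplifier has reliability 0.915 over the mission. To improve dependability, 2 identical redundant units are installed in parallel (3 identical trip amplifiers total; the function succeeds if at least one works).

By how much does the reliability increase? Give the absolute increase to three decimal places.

R_before = 0.915
R_after = 1 − (1 − 0.915)^3 = 0.999
ΔR = 0.999 − 0.915 = 0.084

0.084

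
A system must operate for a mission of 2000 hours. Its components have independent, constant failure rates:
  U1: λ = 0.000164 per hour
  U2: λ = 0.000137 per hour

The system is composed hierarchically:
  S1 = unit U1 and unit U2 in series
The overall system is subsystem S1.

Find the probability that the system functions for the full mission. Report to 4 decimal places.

0.5477

R(U1) = exp(−0.000164 × 2000) = 0.720363
R(U2) = exp(−0.000137 × 2000) = 0.760332
Series (U1 and U2): 0.720363 × 0.760332 = 0.5477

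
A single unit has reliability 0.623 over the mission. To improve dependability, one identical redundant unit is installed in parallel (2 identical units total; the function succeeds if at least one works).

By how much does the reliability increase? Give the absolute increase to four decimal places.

0.2349

R_before = 0.623
R_after = 1 − (1 − 0.623)^2 = 0.8579
ΔR = 0.8579 − 0.623 = 0.2349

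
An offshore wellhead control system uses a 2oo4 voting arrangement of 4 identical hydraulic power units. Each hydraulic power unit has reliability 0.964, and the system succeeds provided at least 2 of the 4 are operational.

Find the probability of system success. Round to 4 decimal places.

R = Σ_{i=2}^{4} C(4,i) p^i (1−p)^{4−i} with p = 0.964
C(4,2)·0.964^2·0.036^2 = 0.007226
C(4,3)·0.964^3·0.036^1 = 0.129001
C(4,4)·0.964^4·0.036^0 = 0.863591
Sum = 0.9998

0.9998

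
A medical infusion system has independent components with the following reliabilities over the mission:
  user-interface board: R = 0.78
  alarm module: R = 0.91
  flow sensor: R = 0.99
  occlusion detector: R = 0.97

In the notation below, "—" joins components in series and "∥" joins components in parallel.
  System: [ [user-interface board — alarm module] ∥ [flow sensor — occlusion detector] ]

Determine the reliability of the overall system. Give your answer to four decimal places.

Series (user-interface board and alarm module): 0.780000 × 0.910000 = 0.709800
Series (flow sensor and occlusion detector): 0.990000 × 0.970000 = 0.960300
Parallel ([0.709800] and [0.960300]): 1 − (1 − 0.709800)(1 − 0.960300) = 0.9885

0.9885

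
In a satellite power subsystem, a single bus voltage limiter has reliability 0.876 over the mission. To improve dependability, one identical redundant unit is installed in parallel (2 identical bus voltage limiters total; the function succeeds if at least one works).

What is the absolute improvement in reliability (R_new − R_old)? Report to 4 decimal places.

R_before = 0.876
R_after = 1 − (1 − 0.876)^2 = 0.9846
ΔR = 0.9846 − 0.876 = 0.1086

0.1086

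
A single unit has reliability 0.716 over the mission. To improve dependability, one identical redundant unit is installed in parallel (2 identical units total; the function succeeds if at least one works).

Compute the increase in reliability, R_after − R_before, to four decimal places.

R_before = 0.716
R_after = 1 − (1 − 0.716)^2 = 0.9193
ΔR = 0.9193 − 0.716 = 0.2033

0.2033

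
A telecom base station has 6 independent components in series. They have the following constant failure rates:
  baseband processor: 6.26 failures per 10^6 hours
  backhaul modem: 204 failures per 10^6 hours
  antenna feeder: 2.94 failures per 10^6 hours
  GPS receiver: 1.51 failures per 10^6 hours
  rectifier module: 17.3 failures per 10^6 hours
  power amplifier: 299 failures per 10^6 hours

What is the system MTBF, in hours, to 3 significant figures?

1880

Series of exponential components: λ_sys = Σ λ_i
λ_sys = 0.00000626 + 0.000204 + 0.00000294 + 0.00000151 + 0.0000173 + 0.000299 = 5.3101e-04 /h
MTBF = 1 / λ_sys = 1880 h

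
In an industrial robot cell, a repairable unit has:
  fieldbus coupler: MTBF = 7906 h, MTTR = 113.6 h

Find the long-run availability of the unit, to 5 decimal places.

A(fieldbus coupler) = MTBF/(MTBF+MTTR) = 7906/(7906+113.6) = 0.98583

0.98583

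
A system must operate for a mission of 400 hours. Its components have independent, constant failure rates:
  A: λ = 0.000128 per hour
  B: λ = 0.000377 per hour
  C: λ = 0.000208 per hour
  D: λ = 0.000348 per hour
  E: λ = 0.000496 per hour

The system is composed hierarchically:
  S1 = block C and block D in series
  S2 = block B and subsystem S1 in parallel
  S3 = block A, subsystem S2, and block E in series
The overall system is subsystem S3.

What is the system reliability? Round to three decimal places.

0.757

R(A) = exp(−0.000128 × 400) = 0.95009
R(B) = exp(−0.000377 × 400) = 0.86002
R(C) = exp(−0.000208 × 400) = 0.92017
R(D) = exp(−0.000348 × 400) = 0.87005
R(E) = exp(−0.000496 × 400) = 0.82004
Series (C and D): 0.92017 × 0.87005 = 0.80059
Parallel (B and [0.80059]): 1 − (1 − 0.86002)(1 − 0.80059) = 0.97209
Series (A, [0.97209], and E): 0.95009 × 0.97209 × 0.82004 = 0.757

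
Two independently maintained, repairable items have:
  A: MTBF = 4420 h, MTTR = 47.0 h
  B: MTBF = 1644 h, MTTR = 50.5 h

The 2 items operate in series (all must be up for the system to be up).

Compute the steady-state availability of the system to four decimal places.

0.9600

A(A) = MTBF/(MTBF+MTTR) = 4420/(4420+47.0) = 0.989478
A(B) = MTBF/(MTBF+MTTR) = 1644/(1644+50.5) = 0.970198
Series availability: 0.989478 × 0.970198 = 0.9600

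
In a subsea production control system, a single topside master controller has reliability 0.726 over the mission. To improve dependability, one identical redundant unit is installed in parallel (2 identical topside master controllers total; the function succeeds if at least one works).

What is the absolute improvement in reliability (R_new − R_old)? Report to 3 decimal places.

R_before = 0.726
R_after = 1 − (1 − 0.726)^2 = 0.925
ΔR = 0.925 − 0.726 = 0.199

0.199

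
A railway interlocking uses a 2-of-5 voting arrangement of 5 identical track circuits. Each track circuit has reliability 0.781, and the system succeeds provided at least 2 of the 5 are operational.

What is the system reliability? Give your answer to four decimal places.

0.9905

R = Σ_{i=2}^{5} C(5,i) p^i (1−p)^{5−i} with p = 0.781
C(5,2)·0.781^2·0.219^3 = 0.064067
C(5,3)·0.781^3·0.219^2 = 0.228476
C(5,4)·0.781^4·0.219^1 = 0.407397
C(5,5)·0.781^5·0.219^0 = 0.290573
Sum = 0.9905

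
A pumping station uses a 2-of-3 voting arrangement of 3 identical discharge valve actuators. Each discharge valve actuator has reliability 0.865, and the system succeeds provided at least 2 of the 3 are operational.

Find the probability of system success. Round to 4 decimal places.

R = Σ_{i=2}^{3} C(3,i) p^i (1−p)^{3−i} with p = 0.865
C(3,2)·0.865^2·0.135^1 = 0.303031
C(3,3)·0.865^3·0.135^0 = 0.647215
Sum = 0.9502

0.9502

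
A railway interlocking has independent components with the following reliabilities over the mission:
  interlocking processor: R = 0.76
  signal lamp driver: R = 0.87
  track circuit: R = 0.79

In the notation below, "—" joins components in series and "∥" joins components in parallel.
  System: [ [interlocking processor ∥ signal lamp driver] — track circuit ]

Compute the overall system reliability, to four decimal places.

0.7654

Parallel (interlocking processor and signal lamp driver): 1 − (1 − 0.760000)(1 − 0.870000) = 0.968800
Series ([0.968800] and track circuit): 0.968800 × 0.790000 = 0.7654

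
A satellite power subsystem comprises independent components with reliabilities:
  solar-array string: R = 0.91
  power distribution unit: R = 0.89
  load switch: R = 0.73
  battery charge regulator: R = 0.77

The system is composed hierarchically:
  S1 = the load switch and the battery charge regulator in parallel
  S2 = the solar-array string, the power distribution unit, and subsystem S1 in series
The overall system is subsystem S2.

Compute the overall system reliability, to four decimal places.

0.7596

Parallel (load switch and battery charge regulator): 1 − (1 − 0.730000)(1 − 0.770000) = 0.937900
Series (solar-array string, power distribution unit, and [0.937900]): 0.910000 × 0.890000 × 0.937900 = 0.7596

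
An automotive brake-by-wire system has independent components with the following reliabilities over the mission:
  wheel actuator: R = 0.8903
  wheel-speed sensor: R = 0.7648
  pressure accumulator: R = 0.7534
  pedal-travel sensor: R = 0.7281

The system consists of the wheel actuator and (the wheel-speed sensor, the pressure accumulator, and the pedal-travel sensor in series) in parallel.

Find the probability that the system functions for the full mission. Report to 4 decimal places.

0.9363

Series (wheel-speed sensor, pressure accumulator, and pedal-travel sensor): 0.764800 × 0.753400 × 0.728100 = 0.419531
Parallel (wheel actuator and [0.419531]): 1 − (1 − 0.890300)(1 − 0.419531) = 0.9363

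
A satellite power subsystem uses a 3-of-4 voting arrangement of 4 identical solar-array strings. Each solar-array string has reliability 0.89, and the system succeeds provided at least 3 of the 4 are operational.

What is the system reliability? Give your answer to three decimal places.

R = Σ_{i=3}^{4} C(4,i) p^i (1−p)^{4−i} with p = 0.89
C(4,3)·0.89^3·0.11^1 = 0.31019
C(4,4)·0.89^4·0.11^0 = 0.62742
Sum = 0.938

0.938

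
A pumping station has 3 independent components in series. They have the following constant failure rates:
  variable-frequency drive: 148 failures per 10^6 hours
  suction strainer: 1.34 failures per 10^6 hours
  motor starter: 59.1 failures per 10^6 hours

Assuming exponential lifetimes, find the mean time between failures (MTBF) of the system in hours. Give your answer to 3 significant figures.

4800

Series of exponential components: λ_sys = Σ λ_i
λ_sys = 0.000148 + 0.00000134 + 0.0000591 = 2.0844e-04 /h
MTBF = 1 / λ_sys = 4800 h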